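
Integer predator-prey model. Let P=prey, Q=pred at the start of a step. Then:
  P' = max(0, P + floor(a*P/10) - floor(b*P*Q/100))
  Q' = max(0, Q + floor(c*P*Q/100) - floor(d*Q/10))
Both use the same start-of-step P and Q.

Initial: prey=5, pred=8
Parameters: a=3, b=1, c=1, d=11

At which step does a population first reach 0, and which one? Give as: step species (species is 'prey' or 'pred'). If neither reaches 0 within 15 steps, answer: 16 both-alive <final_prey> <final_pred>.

Step 1: prey: 5+1-0=6; pred: 8+0-8=0
First extinction: pred at step 1

Answer: 1 pred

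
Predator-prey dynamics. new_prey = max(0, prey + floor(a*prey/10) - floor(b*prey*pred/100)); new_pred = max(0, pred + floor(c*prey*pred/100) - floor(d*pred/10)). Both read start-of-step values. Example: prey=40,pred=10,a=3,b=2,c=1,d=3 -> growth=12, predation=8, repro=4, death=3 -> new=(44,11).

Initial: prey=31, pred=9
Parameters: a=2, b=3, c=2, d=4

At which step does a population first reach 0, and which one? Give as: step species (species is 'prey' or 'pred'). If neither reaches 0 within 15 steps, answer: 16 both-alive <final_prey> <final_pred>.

Answer: 16 both-alive 16 2

Derivation:
Step 1: prey: 31+6-8=29; pred: 9+5-3=11
Step 2: prey: 29+5-9=25; pred: 11+6-4=13
Step 3: prey: 25+5-9=21; pred: 13+6-5=14
Step 4: prey: 21+4-8=17; pred: 14+5-5=14
Step 5: prey: 17+3-7=13; pred: 14+4-5=13
Step 6: prey: 13+2-5=10; pred: 13+3-5=11
Step 7: prey: 10+2-3=9; pred: 11+2-4=9
Step 8: prey: 9+1-2=8; pred: 9+1-3=7
Step 9: prey: 8+1-1=8; pred: 7+1-2=6
Step 10: prey: 8+1-1=8; pred: 6+0-2=4
Step 11: prey: 8+1-0=9; pred: 4+0-1=3
Step 12: prey: 9+1-0=10; pred: 3+0-1=2
Step 13: prey: 10+2-0=12; pred: 2+0-0=2
Step 14: prey: 12+2-0=14; pred: 2+0-0=2
Step 15: prey: 14+2-0=16; pred: 2+0-0=2
No extinction within 15 steps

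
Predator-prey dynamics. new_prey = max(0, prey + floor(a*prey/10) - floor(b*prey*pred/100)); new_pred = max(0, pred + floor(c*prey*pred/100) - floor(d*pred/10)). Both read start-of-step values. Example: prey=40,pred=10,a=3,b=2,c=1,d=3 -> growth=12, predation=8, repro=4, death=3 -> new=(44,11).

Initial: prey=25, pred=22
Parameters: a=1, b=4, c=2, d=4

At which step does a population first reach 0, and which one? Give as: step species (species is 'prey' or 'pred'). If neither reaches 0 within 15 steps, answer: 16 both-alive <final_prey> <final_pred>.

Step 1: prey: 25+2-22=5; pred: 22+11-8=25
Step 2: prey: 5+0-5=0; pred: 25+2-10=17
First extinction: prey at step 2

Answer: 2 prey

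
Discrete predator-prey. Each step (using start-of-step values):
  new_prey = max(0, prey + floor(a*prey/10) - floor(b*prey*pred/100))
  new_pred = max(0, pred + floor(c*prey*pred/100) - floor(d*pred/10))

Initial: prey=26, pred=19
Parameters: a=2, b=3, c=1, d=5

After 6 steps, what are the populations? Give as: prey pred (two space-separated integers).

Step 1: prey: 26+5-14=17; pred: 19+4-9=14
Step 2: prey: 17+3-7=13; pred: 14+2-7=9
Step 3: prey: 13+2-3=12; pred: 9+1-4=6
Step 4: prey: 12+2-2=12; pred: 6+0-3=3
Step 5: prey: 12+2-1=13; pred: 3+0-1=2
Step 6: prey: 13+2-0=15; pred: 2+0-1=1

Answer: 15 1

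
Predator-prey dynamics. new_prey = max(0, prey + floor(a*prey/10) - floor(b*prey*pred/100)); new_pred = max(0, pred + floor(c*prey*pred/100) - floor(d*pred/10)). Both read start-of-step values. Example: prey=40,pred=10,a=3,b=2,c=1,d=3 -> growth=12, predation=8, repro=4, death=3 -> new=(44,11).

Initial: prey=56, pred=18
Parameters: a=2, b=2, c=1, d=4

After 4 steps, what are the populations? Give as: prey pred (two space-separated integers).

Answer: 21 20

Derivation:
Step 1: prey: 56+11-20=47; pred: 18+10-7=21
Step 2: prey: 47+9-19=37; pred: 21+9-8=22
Step 3: prey: 37+7-16=28; pred: 22+8-8=22
Step 4: prey: 28+5-12=21; pred: 22+6-8=20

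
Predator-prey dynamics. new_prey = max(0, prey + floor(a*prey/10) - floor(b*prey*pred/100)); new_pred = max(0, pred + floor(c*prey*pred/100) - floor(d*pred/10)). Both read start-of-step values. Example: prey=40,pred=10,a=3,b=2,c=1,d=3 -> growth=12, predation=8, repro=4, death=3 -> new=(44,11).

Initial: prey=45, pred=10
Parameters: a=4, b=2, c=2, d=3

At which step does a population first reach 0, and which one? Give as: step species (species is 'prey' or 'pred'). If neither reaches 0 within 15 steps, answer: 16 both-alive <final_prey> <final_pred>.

Step 1: prey: 45+18-9=54; pred: 10+9-3=16
Step 2: prey: 54+21-17=58; pred: 16+17-4=29
Step 3: prey: 58+23-33=48; pred: 29+33-8=54
Step 4: prey: 48+19-51=16; pred: 54+51-16=89
Step 5: prey: 16+6-28=0; pred: 89+28-26=91
First extinction: prey at step 5

Answer: 5 prey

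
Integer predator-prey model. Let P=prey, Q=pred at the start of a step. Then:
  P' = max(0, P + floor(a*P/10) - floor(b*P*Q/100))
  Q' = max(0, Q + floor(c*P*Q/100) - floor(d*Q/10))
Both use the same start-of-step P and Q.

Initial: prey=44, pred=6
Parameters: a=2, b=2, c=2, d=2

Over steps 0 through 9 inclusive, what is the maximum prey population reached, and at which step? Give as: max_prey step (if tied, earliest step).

Step 1: prey: 44+8-5=47; pred: 6+5-1=10
Step 2: prey: 47+9-9=47; pred: 10+9-2=17
Step 3: prey: 47+9-15=41; pred: 17+15-3=29
Step 4: prey: 41+8-23=26; pred: 29+23-5=47
Step 5: prey: 26+5-24=7; pred: 47+24-9=62
Step 6: prey: 7+1-8=0; pred: 62+8-12=58
Step 7: prey: 0+0-0=0; pred: 58+0-11=47
Step 8: prey: 0+0-0=0; pred: 47+0-9=38
Step 9: prey: 0+0-0=0; pred: 38+0-7=31
Max prey = 47 at step 1

Answer: 47 1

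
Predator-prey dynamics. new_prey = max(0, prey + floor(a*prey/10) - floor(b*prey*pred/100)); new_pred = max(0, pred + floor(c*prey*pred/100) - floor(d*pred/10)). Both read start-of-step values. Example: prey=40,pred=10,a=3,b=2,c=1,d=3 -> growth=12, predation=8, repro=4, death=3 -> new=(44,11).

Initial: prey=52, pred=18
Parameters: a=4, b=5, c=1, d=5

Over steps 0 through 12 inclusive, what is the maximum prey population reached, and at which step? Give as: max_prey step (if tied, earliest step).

Answer: 95 12

Derivation:
Step 1: prey: 52+20-46=26; pred: 18+9-9=18
Step 2: prey: 26+10-23=13; pred: 18+4-9=13
Step 3: prey: 13+5-8=10; pred: 13+1-6=8
Step 4: prey: 10+4-4=10; pred: 8+0-4=4
Step 5: prey: 10+4-2=12; pred: 4+0-2=2
Step 6: prey: 12+4-1=15; pred: 2+0-1=1
Step 7: prey: 15+6-0=21; pred: 1+0-0=1
Step 8: prey: 21+8-1=28; pred: 1+0-0=1
Step 9: prey: 28+11-1=38; pred: 1+0-0=1
Step 10: prey: 38+15-1=52; pred: 1+0-0=1
Step 11: prey: 52+20-2=70; pred: 1+0-0=1
Step 12: prey: 70+28-3=95; pred: 1+0-0=1
Max prey = 95 at step 12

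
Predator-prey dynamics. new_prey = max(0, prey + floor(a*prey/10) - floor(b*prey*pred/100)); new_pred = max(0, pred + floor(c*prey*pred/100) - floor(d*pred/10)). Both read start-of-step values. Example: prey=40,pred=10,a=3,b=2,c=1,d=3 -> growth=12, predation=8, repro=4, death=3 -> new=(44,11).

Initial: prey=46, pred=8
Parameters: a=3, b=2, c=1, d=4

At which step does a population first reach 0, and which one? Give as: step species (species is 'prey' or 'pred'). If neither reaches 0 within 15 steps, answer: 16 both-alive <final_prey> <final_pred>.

Step 1: prey: 46+13-7=52; pred: 8+3-3=8
Step 2: prey: 52+15-8=59; pred: 8+4-3=9
Step 3: prey: 59+17-10=66; pred: 9+5-3=11
Step 4: prey: 66+19-14=71; pred: 11+7-4=14
Step 5: prey: 71+21-19=73; pred: 14+9-5=18
Step 6: prey: 73+21-26=68; pred: 18+13-7=24
Step 7: prey: 68+20-32=56; pred: 24+16-9=31
Step 8: prey: 56+16-34=38; pred: 31+17-12=36
Step 9: prey: 38+11-27=22; pred: 36+13-14=35
Step 10: prey: 22+6-15=13; pred: 35+7-14=28
Step 11: prey: 13+3-7=9; pred: 28+3-11=20
Step 12: prey: 9+2-3=8; pred: 20+1-8=13
Step 13: prey: 8+2-2=8; pred: 13+1-5=9
Step 14: prey: 8+2-1=9; pred: 9+0-3=6
Step 15: prey: 9+2-1=10; pred: 6+0-2=4
No extinction within 15 steps

Answer: 16 both-alive 10 4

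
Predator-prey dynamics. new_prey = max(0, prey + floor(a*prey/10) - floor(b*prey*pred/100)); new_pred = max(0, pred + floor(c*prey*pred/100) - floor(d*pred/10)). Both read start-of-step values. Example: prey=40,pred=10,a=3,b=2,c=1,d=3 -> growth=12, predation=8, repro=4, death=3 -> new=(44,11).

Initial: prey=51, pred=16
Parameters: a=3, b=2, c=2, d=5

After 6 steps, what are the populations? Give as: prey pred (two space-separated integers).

Step 1: prey: 51+15-16=50; pred: 16+16-8=24
Step 2: prey: 50+15-24=41; pred: 24+24-12=36
Step 3: prey: 41+12-29=24; pred: 36+29-18=47
Step 4: prey: 24+7-22=9; pred: 47+22-23=46
Step 5: prey: 9+2-8=3; pred: 46+8-23=31
Step 6: prey: 3+0-1=2; pred: 31+1-15=17

Answer: 2 17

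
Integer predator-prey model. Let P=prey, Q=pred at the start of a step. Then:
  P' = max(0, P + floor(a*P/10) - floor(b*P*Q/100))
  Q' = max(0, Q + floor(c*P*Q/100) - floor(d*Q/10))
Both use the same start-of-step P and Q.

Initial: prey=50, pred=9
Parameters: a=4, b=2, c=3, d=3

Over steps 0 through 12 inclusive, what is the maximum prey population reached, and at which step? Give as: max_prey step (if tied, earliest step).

Answer: 61 1

Derivation:
Step 1: prey: 50+20-9=61; pred: 9+13-2=20
Step 2: prey: 61+24-24=61; pred: 20+36-6=50
Step 3: prey: 61+24-61=24; pred: 50+91-15=126
Step 4: prey: 24+9-60=0; pred: 126+90-37=179
Step 5: prey: 0+0-0=0; pred: 179+0-53=126
Step 6: prey: 0+0-0=0; pred: 126+0-37=89
Step 7: prey: 0+0-0=0; pred: 89+0-26=63
Step 8: prey: 0+0-0=0; pred: 63+0-18=45
Step 9: prey: 0+0-0=0; pred: 45+0-13=32
Step 10: prey: 0+0-0=0; pred: 32+0-9=23
Step 11: prey: 0+0-0=0; pred: 23+0-6=17
Step 12: prey: 0+0-0=0; pred: 17+0-5=12
Max prey = 61 at step 1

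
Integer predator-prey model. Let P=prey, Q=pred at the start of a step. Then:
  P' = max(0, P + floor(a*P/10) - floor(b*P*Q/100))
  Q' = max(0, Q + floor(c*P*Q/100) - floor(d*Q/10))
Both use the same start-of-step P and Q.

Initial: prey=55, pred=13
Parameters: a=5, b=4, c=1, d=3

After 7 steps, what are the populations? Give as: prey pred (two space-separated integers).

Step 1: prey: 55+27-28=54; pred: 13+7-3=17
Step 2: prey: 54+27-36=45; pred: 17+9-5=21
Step 3: prey: 45+22-37=30; pred: 21+9-6=24
Step 4: prey: 30+15-28=17; pred: 24+7-7=24
Step 5: prey: 17+8-16=9; pred: 24+4-7=21
Step 6: prey: 9+4-7=6; pred: 21+1-6=16
Step 7: prey: 6+3-3=6; pred: 16+0-4=12

Answer: 6 12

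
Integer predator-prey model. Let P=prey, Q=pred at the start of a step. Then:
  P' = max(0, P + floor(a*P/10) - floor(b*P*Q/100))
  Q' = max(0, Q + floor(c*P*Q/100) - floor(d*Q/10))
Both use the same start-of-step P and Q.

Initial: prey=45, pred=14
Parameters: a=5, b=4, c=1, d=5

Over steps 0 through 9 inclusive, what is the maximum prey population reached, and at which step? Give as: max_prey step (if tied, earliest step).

Answer: 79 9

Derivation:
Step 1: prey: 45+22-25=42; pred: 14+6-7=13
Step 2: prey: 42+21-21=42; pred: 13+5-6=12
Step 3: prey: 42+21-20=43; pred: 12+5-6=11
Step 4: prey: 43+21-18=46; pred: 11+4-5=10
Step 5: prey: 46+23-18=51; pred: 10+4-5=9
Step 6: prey: 51+25-18=58; pred: 9+4-4=9
Step 7: prey: 58+29-20=67; pred: 9+5-4=10
Step 8: prey: 67+33-26=74; pred: 10+6-5=11
Step 9: prey: 74+37-32=79; pred: 11+8-5=14
Max prey = 79 at step 9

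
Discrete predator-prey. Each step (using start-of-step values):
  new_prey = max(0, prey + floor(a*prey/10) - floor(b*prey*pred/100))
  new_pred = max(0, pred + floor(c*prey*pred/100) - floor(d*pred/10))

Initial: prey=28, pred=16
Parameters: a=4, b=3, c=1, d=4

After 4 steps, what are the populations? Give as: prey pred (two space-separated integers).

Answer: 29 9

Derivation:
Step 1: prey: 28+11-13=26; pred: 16+4-6=14
Step 2: prey: 26+10-10=26; pred: 14+3-5=12
Step 3: prey: 26+10-9=27; pred: 12+3-4=11
Step 4: prey: 27+10-8=29; pred: 11+2-4=9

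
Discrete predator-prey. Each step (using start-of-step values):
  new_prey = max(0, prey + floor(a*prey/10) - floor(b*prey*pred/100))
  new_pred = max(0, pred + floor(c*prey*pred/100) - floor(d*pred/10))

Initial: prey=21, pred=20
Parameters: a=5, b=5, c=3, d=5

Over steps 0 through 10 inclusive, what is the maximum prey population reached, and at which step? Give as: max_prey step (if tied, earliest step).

Step 1: prey: 21+10-21=10; pred: 20+12-10=22
Step 2: prey: 10+5-11=4; pred: 22+6-11=17
Step 3: prey: 4+2-3=3; pred: 17+2-8=11
Step 4: prey: 3+1-1=3; pred: 11+0-5=6
Step 5: prey: 3+1-0=4; pred: 6+0-3=3
Step 6: prey: 4+2-0=6; pred: 3+0-1=2
Step 7: prey: 6+3-0=9; pred: 2+0-1=1
Step 8: prey: 9+4-0=13; pred: 1+0-0=1
Step 9: prey: 13+6-0=19; pred: 1+0-0=1
Step 10: prey: 19+9-0=28; pred: 1+0-0=1
Max prey = 28 at step 10

Answer: 28 10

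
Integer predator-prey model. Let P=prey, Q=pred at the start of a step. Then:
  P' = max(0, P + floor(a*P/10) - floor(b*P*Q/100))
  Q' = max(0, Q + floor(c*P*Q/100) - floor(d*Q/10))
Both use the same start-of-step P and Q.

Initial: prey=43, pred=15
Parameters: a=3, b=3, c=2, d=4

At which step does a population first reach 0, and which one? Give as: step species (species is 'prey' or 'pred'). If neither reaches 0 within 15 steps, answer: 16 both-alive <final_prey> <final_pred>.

Answer: 16 both-alive 2 2

Derivation:
Step 1: prey: 43+12-19=36; pred: 15+12-6=21
Step 2: prey: 36+10-22=24; pred: 21+15-8=28
Step 3: prey: 24+7-20=11; pred: 28+13-11=30
Step 4: prey: 11+3-9=5; pred: 30+6-12=24
Step 5: prey: 5+1-3=3; pred: 24+2-9=17
Step 6: prey: 3+0-1=2; pred: 17+1-6=12
Step 7: prey: 2+0-0=2; pred: 12+0-4=8
Step 8: prey: 2+0-0=2; pred: 8+0-3=5
Step 9: prey: 2+0-0=2; pred: 5+0-2=3
Step 10: prey: 2+0-0=2; pred: 3+0-1=2
Step 11: prey: 2+0-0=2; pred: 2+0-0=2
Steps 12-15: state stable at prey=2, pred=2 (no change)
No extinction within 15 steps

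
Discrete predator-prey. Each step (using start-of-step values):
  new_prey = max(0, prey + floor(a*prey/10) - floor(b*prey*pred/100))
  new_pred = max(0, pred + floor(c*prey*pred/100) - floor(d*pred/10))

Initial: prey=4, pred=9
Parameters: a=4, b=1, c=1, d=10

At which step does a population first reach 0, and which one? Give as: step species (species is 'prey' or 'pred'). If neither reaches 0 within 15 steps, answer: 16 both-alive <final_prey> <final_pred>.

Answer: 1 pred

Derivation:
Step 1: prey: 4+1-0=5; pred: 9+0-9=0
First extinction: pred at step 1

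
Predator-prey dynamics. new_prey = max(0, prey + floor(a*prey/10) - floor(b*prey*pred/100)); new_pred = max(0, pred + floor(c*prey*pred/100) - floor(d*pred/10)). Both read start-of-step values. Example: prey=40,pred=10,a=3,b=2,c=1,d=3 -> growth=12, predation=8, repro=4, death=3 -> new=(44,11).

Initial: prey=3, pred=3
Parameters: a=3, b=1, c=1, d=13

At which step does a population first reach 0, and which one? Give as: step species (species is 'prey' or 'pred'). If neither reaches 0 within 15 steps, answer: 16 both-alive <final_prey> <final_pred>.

Answer: 1 pred

Derivation:
Step 1: prey: 3+0-0=3; pred: 3+0-3=0
First extinction: pred at step 1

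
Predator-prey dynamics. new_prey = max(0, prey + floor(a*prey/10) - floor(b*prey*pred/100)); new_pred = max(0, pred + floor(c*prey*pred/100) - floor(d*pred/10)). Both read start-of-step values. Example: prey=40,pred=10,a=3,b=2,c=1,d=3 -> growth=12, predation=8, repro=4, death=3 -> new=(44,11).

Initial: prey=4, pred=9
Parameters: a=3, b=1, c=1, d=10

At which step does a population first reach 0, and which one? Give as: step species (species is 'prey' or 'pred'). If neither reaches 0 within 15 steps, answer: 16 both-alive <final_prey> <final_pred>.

Answer: 1 pred

Derivation:
Step 1: prey: 4+1-0=5; pred: 9+0-9=0
First extinction: pred at step 1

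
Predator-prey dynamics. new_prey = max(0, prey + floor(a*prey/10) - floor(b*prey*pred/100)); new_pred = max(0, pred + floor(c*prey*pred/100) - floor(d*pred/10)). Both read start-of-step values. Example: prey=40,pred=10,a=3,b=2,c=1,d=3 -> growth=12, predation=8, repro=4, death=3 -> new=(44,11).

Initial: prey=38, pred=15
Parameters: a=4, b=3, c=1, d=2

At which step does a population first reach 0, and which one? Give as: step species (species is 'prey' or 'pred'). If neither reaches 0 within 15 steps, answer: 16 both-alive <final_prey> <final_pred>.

Step 1: prey: 38+15-17=36; pred: 15+5-3=17
Step 2: prey: 36+14-18=32; pred: 17+6-3=20
Step 3: prey: 32+12-19=25; pred: 20+6-4=22
Step 4: prey: 25+10-16=19; pred: 22+5-4=23
Step 5: prey: 19+7-13=13; pred: 23+4-4=23
Step 6: prey: 13+5-8=10; pred: 23+2-4=21
Step 7: prey: 10+4-6=8; pred: 21+2-4=19
Step 8: prey: 8+3-4=7; pred: 19+1-3=17
Step 9: prey: 7+2-3=6; pred: 17+1-3=15
Step 10: prey: 6+2-2=6; pred: 15+0-3=12
Step 11: prey: 6+2-2=6; pred: 12+0-2=10
Step 12: prey: 6+2-1=7; pred: 10+0-2=8
Step 13: prey: 7+2-1=8; pred: 8+0-1=7
Step 14: prey: 8+3-1=10; pred: 7+0-1=6
Step 15: prey: 10+4-1=13; pred: 6+0-1=5
No extinction within 15 steps

Answer: 16 both-alive 13 5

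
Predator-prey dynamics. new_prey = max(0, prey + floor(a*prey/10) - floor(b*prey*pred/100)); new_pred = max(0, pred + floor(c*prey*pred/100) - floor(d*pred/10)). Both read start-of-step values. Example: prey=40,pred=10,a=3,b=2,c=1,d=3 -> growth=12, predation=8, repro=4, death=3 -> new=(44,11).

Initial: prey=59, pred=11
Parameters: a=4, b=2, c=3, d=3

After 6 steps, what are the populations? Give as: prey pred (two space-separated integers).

Step 1: prey: 59+23-12=70; pred: 11+19-3=27
Step 2: prey: 70+28-37=61; pred: 27+56-8=75
Step 3: prey: 61+24-91=0; pred: 75+137-22=190
Step 4: prey: 0+0-0=0; pred: 190+0-57=133
Step 5: prey: 0+0-0=0; pred: 133+0-39=94
Step 6: prey: 0+0-0=0; pred: 94+0-28=66

Answer: 0 66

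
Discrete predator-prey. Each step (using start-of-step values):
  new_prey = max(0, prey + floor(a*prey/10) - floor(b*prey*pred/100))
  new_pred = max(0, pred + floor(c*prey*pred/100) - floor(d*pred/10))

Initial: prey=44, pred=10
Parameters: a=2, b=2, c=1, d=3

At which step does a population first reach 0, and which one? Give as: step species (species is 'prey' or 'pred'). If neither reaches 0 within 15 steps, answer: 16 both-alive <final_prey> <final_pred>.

Step 1: prey: 44+8-8=44; pred: 10+4-3=11
Step 2: prey: 44+8-9=43; pred: 11+4-3=12
Step 3: prey: 43+8-10=41; pred: 12+5-3=14
Step 4: prey: 41+8-11=38; pred: 14+5-4=15
Step 5: prey: 38+7-11=34; pred: 15+5-4=16
Step 6: prey: 34+6-10=30; pred: 16+5-4=17
Step 7: prey: 30+6-10=26; pred: 17+5-5=17
Step 8: prey: 26+5-8=23; pred: 17+4-5=16
Step 9: prey: 23+4-7=20; pred: 16+3-4=15
Step 10: prey: 20+4-6=18; pred: 15+3-4=14
Step 11: prey: 18+3-5=16; pred: 14+2-4=12
Step 12: prey: 16+3-3=16; pred: 12+1-3=10
Step 13: prey: 16+3-3=16; pred: 10+1-3=8
Step 14: prey: 16+3-2=17; pred: 8+1-2=7
Step 15: prey: 17+3-2=18; pred: 7+1-2=6
No extinction within 15 steps

Answer: 16 both-alive 18 6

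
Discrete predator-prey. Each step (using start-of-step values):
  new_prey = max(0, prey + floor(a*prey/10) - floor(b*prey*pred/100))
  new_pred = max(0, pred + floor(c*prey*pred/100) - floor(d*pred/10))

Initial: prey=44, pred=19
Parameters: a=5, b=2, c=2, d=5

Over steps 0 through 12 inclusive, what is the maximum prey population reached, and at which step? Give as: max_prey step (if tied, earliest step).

Step 1: prey: 44+22-16=50; pred: 19+16-9=26
Step 2: prey: 50+25-26=49; pred: 26+26-13=39
Step 3: prey: 49+24-38=35; pred: 39+38-19=58
Step 4: prey: 35+17-40=12; pred: 58+40-29=69
Step 5: prey: 12+6-16=2; pred: 69+16-34=51
Step 6: prey: 2+1-2=1; pred: 51+2-25=28
Step 7: prey: 1+0-0=1; pred: 28+0-14=14
Step 8: prey: 1+0-0=1; pred: 14+0-7=7
Step 9: prey: 1+0-0=1; pred: 7+0-3=4
Step 10: prey: 1+0-0=1; pred: 4+0-2=2
Step 11: prey: 1+0-0=1; pred: 2+0-1=1
Step 12: prey: 1+0-0=1; pred: 1+0-0=1
Max prey = 50 at step 1

Answer: 50 1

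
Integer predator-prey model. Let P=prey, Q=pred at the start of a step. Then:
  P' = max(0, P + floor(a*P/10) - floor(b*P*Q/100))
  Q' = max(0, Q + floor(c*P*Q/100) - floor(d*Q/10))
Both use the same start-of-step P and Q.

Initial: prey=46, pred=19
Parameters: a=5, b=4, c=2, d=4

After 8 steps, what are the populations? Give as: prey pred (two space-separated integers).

Step 1: prey: 46+23-34=35; pred: 19+17-7=29
Step 2: prey: 35+17-40=12; pred: 29+20-11=38
Step 3: prey: 12+6-18=0; pred: 38+9-15=32
Step 4: prey: 0+0-0=0; pred: 32+0-12=20
Step 5: prey: 0+0-0=0; pred: 20+0-8=12
Step 6: prey: 0+0-0=0; pred: 12+0-4=8
Step 7: prey: 0+0-0=0; pred: 8+0-3=5
Step 8: prey: 0+0-0=0; pred: 5+0-2=3

Answer: 0 3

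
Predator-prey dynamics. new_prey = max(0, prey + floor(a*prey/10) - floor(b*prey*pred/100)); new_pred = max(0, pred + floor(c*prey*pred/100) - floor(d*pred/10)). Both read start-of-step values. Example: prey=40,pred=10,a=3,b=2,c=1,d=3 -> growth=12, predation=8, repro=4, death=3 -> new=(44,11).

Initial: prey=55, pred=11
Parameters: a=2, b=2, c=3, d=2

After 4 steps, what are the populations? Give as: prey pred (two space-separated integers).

Answer: 0 96

Derivation:
Step 1: prey: 55+11-12=54; pred: 11+18-2=27
Step 2: prey: 54+10-29=35; pred: 27+43-5=65
Step 3: prey: 35+7-45=0; pred: 65+68-13=120
Step 4: prey: 0+0-0=0; pred: 120+0-24=96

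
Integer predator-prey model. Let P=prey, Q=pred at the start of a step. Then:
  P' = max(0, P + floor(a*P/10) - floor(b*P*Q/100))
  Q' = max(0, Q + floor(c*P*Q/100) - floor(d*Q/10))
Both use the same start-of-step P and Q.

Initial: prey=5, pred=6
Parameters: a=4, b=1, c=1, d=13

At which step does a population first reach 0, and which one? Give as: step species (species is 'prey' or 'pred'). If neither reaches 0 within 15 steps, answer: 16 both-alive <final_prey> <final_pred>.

Step 1: prey: 5+2-0=7; pred: 6+0-7=0
First extinction: pred at step 1

Answer: 1 pred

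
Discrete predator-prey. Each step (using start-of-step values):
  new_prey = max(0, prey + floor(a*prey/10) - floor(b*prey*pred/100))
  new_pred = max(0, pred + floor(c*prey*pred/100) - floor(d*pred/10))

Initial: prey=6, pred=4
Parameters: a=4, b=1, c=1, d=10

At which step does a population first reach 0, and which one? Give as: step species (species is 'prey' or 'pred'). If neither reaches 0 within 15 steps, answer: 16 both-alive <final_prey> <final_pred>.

Step 1: prey: 6+2-0=8; pred: 4+0-4=0
First extinction: pred at step 1

Answer: 1 pred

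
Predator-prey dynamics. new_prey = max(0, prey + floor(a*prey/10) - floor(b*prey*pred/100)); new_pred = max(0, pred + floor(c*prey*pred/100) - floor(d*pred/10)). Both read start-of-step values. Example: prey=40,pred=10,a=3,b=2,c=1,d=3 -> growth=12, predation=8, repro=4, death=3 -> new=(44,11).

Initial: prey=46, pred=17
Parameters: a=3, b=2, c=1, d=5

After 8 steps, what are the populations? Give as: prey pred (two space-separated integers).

Step 1: prey: 46+13-15=44; pred: 17+7-8=16
Step 2: prey: 44+13-14=43; pred: 16+7-8=15
Step 3: prey: 43+12-12=43; pred: 15+6-7=14
Step 4: prey: 43+12-12=43; pred: 14+6-7=13
Step 5: prey: 43+12-11=44; pred: 13+5-6=12
Step 6: prey: 44+13-10=47; pred: 12+5-6=11
Step 7: prey: 47+14-10=51; pred: 11+5-5=11
Step 8: prey: 51+15-11=55; pred: 11+5-5=11

Answer: 55 11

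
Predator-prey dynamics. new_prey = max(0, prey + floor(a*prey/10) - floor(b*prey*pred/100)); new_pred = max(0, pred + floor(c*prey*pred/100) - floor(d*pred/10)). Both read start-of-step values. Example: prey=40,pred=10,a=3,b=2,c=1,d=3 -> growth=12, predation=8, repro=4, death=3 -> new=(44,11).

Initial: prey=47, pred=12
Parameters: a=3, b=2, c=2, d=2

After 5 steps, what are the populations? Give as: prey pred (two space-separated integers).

Step 1: prey: 47+14-11=50; pred: 12+11-2=21
Step 2: prey: 50+15-21=44; pred: 21+21-4=38
Step 3: prey: 44+13-33=24; pred: 38+33-7=64
Step 4: prey: 24+7-30=1; pred: 64+30-12=82
Step 5: prey: 1+0-1=0; pred: 82+1-16=67

Answer: 0 67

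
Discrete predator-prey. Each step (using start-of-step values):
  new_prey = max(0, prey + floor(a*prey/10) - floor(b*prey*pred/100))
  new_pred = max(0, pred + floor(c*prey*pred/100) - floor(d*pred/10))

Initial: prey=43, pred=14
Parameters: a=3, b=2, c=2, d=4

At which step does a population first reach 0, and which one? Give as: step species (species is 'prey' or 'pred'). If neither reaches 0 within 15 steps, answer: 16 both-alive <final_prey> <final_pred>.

Step 1: prey: 43+12-12=43; pred: 14+12-5=21
Step 2: prey: 43+12-18=37; pred: 21+18-8=31
Step 3: prey: 37+11-22=26; pred: 31+22-12=41
Step 4: prey: 26+7-21=12; pred: 41+21-16=46
Step 5: prey: 12+3-11=4; pred: 46+11-18=39
Step 6: prey: 4+1-3=2; pred: 39+3-15=27
Step 7: prey: 2+0-1=1; pred: 27+1-10=18
Step 8: prey: 1+0-0=1; pred: 18+0-7=11
Step 9: prey: 1+0-0=1; pred: 11+0-4=7
Step 10: prey: 1+0-0=1; pred: 7+0-2=5
Step 11: prey: 1+0-0=1; pred: 5+0-2=3
Step 12: prey: 1+0-0=1; pred: 3+0-1=2
Step 13: prey: 1+0-0=1; pred: 2+0-0=2
Steps 14-15: state stable at prey=1, pred=2 (no change)
No extinction within 15 steps

Answer: 16 both-alive 1 2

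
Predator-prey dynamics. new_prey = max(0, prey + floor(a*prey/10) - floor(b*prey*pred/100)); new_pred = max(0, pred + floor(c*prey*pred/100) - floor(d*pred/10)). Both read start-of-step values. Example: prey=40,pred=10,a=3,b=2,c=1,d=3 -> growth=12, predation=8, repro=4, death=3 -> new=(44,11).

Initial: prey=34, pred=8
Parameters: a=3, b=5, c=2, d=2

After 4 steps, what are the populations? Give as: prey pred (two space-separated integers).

Step 1: prey: 34+10-13=31; pred: 8+5-1=12
Step 2: prey: 31+9-18=22; pred: 12+7-2=17
Step 3: prey: 22+6-18=10; pred: 17+7-3=21
Step 4: prey: 10+3-10=3; pred: 21+4-4=21

Answer: 3 21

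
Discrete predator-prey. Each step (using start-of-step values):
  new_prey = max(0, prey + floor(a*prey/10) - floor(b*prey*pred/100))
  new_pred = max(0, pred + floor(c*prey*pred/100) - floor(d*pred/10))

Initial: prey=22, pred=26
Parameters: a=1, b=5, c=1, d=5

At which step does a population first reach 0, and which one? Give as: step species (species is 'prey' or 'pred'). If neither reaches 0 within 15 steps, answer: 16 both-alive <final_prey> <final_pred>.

Answer: 1 prey

Derivation:
Step 1: prey: 22+2-28=0; pred: 26+5-13=18
First extinction: prey at step 1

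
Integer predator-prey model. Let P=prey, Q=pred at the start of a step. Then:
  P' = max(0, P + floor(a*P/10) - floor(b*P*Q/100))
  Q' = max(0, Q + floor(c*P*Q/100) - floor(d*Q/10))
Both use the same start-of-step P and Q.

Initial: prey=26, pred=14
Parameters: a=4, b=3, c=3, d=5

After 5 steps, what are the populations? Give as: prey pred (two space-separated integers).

Answer: 7 20

Derivation:
Step 1: prey: 26+10-10=26; pred: 14+10-7=17
Step 2: prey: 26+10-13=23; pred: 17+13-8=22
Step 3: prey: 23+9-15=17; pred: 22+15-11=26
Step 4: prey: 17+6-13=10; pred: 26+13-13=26
Step 5: prey: 10+4-7=7; pred: 26+7-13=20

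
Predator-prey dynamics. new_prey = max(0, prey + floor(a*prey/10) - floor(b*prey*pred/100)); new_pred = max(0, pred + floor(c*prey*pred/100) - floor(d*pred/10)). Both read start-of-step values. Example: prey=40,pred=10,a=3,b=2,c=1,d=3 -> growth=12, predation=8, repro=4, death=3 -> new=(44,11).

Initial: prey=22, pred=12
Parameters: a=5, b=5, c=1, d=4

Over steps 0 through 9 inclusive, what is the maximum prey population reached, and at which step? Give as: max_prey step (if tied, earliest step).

Answer: 95 9

Derivation:
Step 1: prey: 22+11-13=20; pred: 12+2-4=10
Step 2: prey: 20+10-10=20; pred: 10+2-4=8
Step 3: prey: 20+10-8=22; pred: 8+1-3=6
Step 4: prey: 22+11-6=27; pred: 6+1-2=5
Step 5: prey: 27+13-6=34; pred: 5+1-2=4
Step 6: prey: 34+17-6=45; pred: 4+1-1=4
Step 7: prey: 45+22-9=58; pred: 4+1-1=4
Step 8: prey: 58+29-11=76; pred: 4+2-1=5
Step 9: prey: 76+38-19=95; pred: 5+3-2=6
Max prey = 95 at step 9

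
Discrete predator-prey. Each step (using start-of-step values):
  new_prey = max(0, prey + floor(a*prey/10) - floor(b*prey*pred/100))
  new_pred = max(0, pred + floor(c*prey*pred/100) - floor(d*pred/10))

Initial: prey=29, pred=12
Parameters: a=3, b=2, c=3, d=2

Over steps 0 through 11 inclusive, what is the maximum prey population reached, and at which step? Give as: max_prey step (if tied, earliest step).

Step 1: prey: 29+8-6=31; pred: 12+10-2=20
Step 2: prey: 31+9-12=28; pred: 20+18-4=34
Step 3: prey: 28+8-19=17; pred: 34+28-6=56
Step 4: prey: 17+5-19=3; pred: 56+28-11=73
Step 5: prey: 3+0-4=0; pred: 73+6-14=65
Step 6: prey: 0+0-0=0; pred: 65+0-13=52
Step 7: prey: 0+0-0=0; pred: 52+0-10=42
Step 8: prey: 0+0-0=0; pred: 42+0-8=34
Step 9: prey: 0+0-0=0; pred: 34+0-6=28
Step 10: prey: 0+0-0=0; pred: 28+0-5=23
Step 11: prey: 0+0-0=0; pred: 23+0-4=19
Max prey = 31 at step 1

Answer: 31 1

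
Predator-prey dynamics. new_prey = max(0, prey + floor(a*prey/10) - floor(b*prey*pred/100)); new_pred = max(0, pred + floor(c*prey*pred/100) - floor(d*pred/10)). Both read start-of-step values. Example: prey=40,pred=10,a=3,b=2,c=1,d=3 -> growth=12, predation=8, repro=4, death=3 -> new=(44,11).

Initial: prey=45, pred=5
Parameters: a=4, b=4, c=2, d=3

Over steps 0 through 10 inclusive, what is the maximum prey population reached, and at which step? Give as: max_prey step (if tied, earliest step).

Step 1: prey: 45+18-9=54; pred: 5+4-1=8
Step 2: prey: 54+21-17=58; pred: 8+8-2=14
Step 3: prey: 58+23-32=49; pred: 14+16-4=26
Step 4: prey: 49+19-50=18; pred: 26+25-7=44
Step 5: prey: 18+7-31=0; pred: 44+15-13=46
Step 6: prey: 0+0-0=0; pred: 46+0-13=33
Step 7: prey: 0+0-0=0; pred: 33+0-9=24
Step 8: prey: 0+0-0=0; pred: 24+0-7=17
Step 9: prey: 0+0-0=0; pred: 17+0-5=12
Step 10: prey: 0+0-0=0; pred: 12+0-3=9
Max prey = 58 at step 2

Answer: 58 2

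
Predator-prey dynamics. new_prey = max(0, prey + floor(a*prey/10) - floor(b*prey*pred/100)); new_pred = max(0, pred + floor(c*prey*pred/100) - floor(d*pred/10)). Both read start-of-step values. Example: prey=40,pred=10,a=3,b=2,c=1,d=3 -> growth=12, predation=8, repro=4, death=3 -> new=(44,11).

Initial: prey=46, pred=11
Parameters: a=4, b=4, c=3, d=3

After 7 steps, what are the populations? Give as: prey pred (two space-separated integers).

Step 1: prey: 46+18-20=44; pred: 11+15-3=23
Step 2: prey: 44+17-40=21; pred: 23+30-6=47
Step 3: prey: 21+8-39=0; pred: 47+29-14=62
Step 4: prey: 0+0-0=0; pred: 62+0-18=44
Step 5: prey: 0+0-0=0; pred: 44+0-13=31
Step 6: prey: 0+0-0=0; pred: 31+0-9=22
Step 7: prey: 0+0-0=0; pred: 22+0-6=16

Answer: 0 16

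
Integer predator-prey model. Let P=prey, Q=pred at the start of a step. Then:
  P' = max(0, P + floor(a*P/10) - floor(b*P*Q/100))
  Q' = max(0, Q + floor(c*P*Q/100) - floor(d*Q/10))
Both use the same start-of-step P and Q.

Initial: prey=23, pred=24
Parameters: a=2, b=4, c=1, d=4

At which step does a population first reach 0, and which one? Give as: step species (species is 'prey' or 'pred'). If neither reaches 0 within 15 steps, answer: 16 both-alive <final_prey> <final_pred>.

Answer: 16 both-alive 1 2

Derivation:
Step 1: prey: 23+4-22=5; pred: 24+5-9=20
Step 2: prey: 5+1-4=2; pred: 20+1-8=13
Step 3: prey: 2+0-1=1; pred: 13+0-5=8
Step 4: prey: 1+0-0=1; pred: 8+0-3=5
Step 5: prey: 1+0-0=1; pred: 5+0-2=3
Step 6: prey: 1+0-0=1; pred: 3+0-1=2
Step 7: prey: 1+0-0=1; pred: 2+0-0=2
Steps 8-15: state stable at prey=1, pred=2 (no change)
No extinction within 15 steps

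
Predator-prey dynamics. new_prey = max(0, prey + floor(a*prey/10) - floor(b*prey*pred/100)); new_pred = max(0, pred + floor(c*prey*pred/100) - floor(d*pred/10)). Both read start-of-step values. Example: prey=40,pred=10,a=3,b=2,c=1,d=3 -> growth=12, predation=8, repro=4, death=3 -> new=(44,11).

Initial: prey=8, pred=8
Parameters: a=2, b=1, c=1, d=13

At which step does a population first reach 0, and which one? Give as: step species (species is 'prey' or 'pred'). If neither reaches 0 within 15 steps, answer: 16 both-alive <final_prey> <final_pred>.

Step 1: prey: 8+1-0=9; pred: 8+0-10=0
First extinction: pred at step 1

Answer: 1 pred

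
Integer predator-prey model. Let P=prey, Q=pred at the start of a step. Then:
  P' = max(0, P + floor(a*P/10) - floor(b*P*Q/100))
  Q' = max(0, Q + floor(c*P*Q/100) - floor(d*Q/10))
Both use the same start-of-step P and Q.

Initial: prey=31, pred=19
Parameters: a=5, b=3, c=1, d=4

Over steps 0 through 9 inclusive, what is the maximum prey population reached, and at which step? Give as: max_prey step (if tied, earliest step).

Answer: 82 9

Derivation:
Step 1: prey: 31+15-17=29; pred: 19+5-7=17
Step 2: prey: 29+14-14=29; pred: 17+4-6=15
Step 3: prey: 29+14-13=30; pred: 15+4-6=13
Step 4: prey: 30+15-11=34; pred: 13+3-5=11
Step 5: prey: 34+17-11=40; pred: 11+3-4=10
Step 6: prey: 40+20-12=48; pred: 10+4-4=10
Step 7: prey: 48+24-14=58; pred: 10+4-4=10
Step 8: prey: 58+29-17=70; pred: 10+5-4=11
Step 9: prey: 70+35-23=82; pred: 11+7-4=14
Max prey = 82 at step 9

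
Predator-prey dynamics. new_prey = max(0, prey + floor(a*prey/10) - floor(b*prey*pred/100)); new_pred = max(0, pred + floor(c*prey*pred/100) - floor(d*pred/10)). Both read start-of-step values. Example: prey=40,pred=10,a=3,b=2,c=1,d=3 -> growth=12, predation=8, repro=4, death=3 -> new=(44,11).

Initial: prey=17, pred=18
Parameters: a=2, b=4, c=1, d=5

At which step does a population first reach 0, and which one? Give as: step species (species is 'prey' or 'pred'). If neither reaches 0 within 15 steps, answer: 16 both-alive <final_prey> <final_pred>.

Answer: 16 both-alive 35 1

Derivation:
Step 1: prey: 17+3-12=8; pred: 18+3-9=12
Step 2: prey: 8+1-3=6; pred: 12+0-6=6
Step 3: prey: 6+1-1=6; pred: 6+0-3=3
Step 4: prey: 6+1-0=7; pred: 3+0-1=2
Step 5: prey: 7+1-0=8; pred: 2+0-1=1
Step 6: prey: 8+1-0=9; pred: 1+0-0=1
Step 7: prey: 9+1-0=10; pred: 1+0-0=1
Step 8: prey: 10+2-0=12; pred: 1+0-0=1
Step 9: prey: 12+2-0=14; pred: 1+0-0=1
Step 10: prey: 14+2-0=16; pred: 1+0-0=1
Step 11: prey: 16+3-0=19; pred: 1+0-0=1
Step 12: prey: 19+3-0=22; pred: 1+0-0=1
Step 13: prey: 22+4-0=26; pred: 1+0-0=1
Step 14: prey: 26+5-1=30; pred: 1+0-0=1
Step 15: prey: 30+6-1=35; pred: 1+0-0=1
No extinction within 15 steps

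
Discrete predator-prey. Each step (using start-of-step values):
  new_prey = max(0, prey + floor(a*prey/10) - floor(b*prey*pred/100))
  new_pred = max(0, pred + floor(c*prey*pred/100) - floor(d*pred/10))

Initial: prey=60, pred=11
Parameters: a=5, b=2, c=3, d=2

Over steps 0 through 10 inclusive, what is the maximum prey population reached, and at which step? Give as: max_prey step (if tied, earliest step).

Step 1: prey: 60+30-13=77; pred: 11+19-2=28
Step 2: prey: 77+38-43=72; pred: 28+64-5=87
Step 3: prey: 72+36-125=0; pred: 87+187-17=257
Step 4: prey: 0+0-0=0; pred: 257+0-51=206
Step 5: prey: 0+0-0=0; pred: 206+0-41=165
Step 6: prey: 0+0-0=0; pred: 165+0-33=132
Step 7: prey: 0+0-0=0; pred: 132+0-26=106
Step 8: prey: 0+0-0=0; pred: 106+0-21=85
Step 9: prey: 0+0-0=0; pred: 85+0-17=68
Step 10: prey: 0+0-0=0; pred: 68+0-13=55
Max prey = 77 at step 1

Answer: 77 1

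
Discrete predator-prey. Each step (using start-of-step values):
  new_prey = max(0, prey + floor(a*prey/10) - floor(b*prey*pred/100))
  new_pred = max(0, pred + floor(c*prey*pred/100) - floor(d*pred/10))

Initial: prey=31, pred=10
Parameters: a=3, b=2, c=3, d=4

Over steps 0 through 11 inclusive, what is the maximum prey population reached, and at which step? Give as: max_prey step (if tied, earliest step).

Answer: 34 1

Derivation:
Step 1: prey: 31+9-6=34; pred: 10+9-4=15
Step 2: prey: 34+10-10=34; pred: 15+15-6=24
Step 3: prey: 34+10-16=28; pred: 24+24-9=39
Step 4: prey: 28+8-21=15; pred: 39+32-15=56
Step 5: prey: 15+4-16=3; pred: 56+25-22=59
Step 6: prey: 3+0-3=0; pred: 59+5-23=41
Step 7: prey: 0+0-0=0; pred: 41+0-16=25
Step 8: prey: 0+0-0=0; pred: 25+0-10=15
Step 9: prey: 0+0-0=0; pred: 15+0-6=9
Step 10: prey: 0+0-0=0; pred: 9+0-3=6
Step 11: prey: 0+0-0=0; pred: 6+0-2=4
Max prey = 34 at step 1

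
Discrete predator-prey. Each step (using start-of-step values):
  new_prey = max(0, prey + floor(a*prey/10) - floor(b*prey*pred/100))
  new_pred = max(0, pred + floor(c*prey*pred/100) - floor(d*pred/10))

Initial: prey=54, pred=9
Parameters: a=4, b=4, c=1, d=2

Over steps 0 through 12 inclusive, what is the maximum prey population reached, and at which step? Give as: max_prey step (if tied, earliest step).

Step 1: prey: 54+21-19=56; pred: 9+4-1=12
Step 2: prey: 56+22-26=52; pred: 12+6-2=16
Step 3: prey: 52+20-33=39; pred: 16+8-3=21
Step 4: prey: 39+15-32=22; pred: 21+8-4=25
Step 5: prey: 22+8-22=8; pred: 25+5-5=25
Step 6: prey: 8+3-8=3; pred: 25+2-5=22
Step 7: prey: 3+1-2=2; pred: 22+0-4=18
Step 8: prey: 2+0-1=1; pred: 18+0-3=15
Step 9: prey: 1+0-0=1; pred: 15+0-3=12
Step 10: prey: 1+0-0=1; pred: 12+0-2=10
Step 11: prey: 1+0-0=1; pred: 10+0-2=8
Step 12: prey: 1+0-0=1; pred: 8+0-1=7
Max prey = 56 at step 1

Answer: 56 1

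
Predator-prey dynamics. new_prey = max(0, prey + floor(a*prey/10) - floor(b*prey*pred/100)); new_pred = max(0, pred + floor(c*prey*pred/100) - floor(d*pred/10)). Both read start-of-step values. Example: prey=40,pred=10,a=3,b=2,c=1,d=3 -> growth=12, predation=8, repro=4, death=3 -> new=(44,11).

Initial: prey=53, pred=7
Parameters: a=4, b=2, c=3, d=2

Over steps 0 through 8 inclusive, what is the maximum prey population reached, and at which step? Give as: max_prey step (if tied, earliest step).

Step 1: prey: 53+21-7=67; pred: 7+11-1=17
Step 2: prey: 67+26-22=71; pred: 17+34-3=48
Step 3: prey: 71+28-68=31; pred: 48+102-9=141
Step 4: prey: 31+12-87=0; pred: 141+131-28=244
Step 5: prey: 0+0-0=0; pred: 244+0-48=196
Step 6: prey: 0+0-0=0; pred: 196+0-39=157
Step 7: prey: 0+0-0=0; pred: 157+0-31=126
Step 8: prey: 0+0-0=0; pred: 126+0-25=101
Max prey = 71 at step 2

Answer: 71 2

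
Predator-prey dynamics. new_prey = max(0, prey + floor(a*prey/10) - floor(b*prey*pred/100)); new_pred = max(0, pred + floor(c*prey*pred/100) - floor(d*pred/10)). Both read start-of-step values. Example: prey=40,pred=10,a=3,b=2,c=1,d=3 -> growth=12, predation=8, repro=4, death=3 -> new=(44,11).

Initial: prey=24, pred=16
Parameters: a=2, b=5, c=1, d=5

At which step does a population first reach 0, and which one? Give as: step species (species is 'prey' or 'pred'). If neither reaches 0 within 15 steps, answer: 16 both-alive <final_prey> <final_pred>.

Step 1: prey: 24+4-19=9; pred: 16+3-8=11
Step 2: prey: 9+1-4=6; pred: 11+0-5=6
Step 3: prey: 6+1-1=6; pred: 6+0-3=3
Step 4: prey: 6+1-0=7; pred: 3+0-1=2
Step 5: prey: 7+1-0=8; pred: 2+0-1=1
Step 6: prey: 8+1-0=9; pred: 1+0-0=1
Step 7: prey: 9+1-0=10; pred: 1+0-0=1
Step 8: prey: 10+2-0=12; pred: 1+0-0=1
Step 9: prey: 12+2-0=14; pred: 1+0-0=1
Step 10: prey: 14+2-0=16; pred: 1+0-0=1
Step 11: prey: 16+3-0=19; pred: 1+0-0=1
Step 12: prey: 19+3-0=22; pred: 1+0-0=1
Step 13: prey: 22+4-1=25; pred: 1+0-0=1
Step 14: prey: 25+5-1=29; pred: 1+0-0=1
Step 15: prey: 29+5-1=33; pred: 1+0-0=1
No extinction within 15 steps

Answer: 16 both-alive 33 1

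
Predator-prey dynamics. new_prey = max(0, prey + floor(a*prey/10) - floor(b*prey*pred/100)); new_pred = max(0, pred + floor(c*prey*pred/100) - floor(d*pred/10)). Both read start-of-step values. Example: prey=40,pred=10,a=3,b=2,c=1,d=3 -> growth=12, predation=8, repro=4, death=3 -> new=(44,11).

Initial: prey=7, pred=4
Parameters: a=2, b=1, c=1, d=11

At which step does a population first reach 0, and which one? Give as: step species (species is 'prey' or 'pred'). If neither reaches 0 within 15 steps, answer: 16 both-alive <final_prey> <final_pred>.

Step 1: prey: 7+1-0=8; pred: 4+0-4=0
First extinction: pred at step 1

Answer: 1 pred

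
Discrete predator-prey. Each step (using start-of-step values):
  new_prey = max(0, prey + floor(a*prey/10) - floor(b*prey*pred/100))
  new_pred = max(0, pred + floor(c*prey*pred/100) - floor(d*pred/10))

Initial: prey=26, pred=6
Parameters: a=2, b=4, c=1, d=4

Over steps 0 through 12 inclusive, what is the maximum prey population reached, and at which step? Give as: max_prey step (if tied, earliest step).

Answer: 37 12

Derivation:
Step 1: prey: 26+5-6=25; pred: 6+1-2=5
Step 2: prey: 25+5-5=25; pred: 5+1-2=4
Step 3: prey: 25+5-4=26; pred: 4+1-1=4
Step 4: prey: 26+5-4=27; pred: 4+1-1=4
Step 5: prey: 27+5-4=28; pred: 4+1-1=4
Step 6: prey: 28+5-4=29; pred: 4+1-1=4
Step 7: prey: 29+5-4=30; pred: 4+1-1=4
Step 8: prey: 30+6-4=32; pred: 4+1-1=4
Step 9: prey: 32+6-5=33; pred: 4+1-1=4
Step 10: prey: 33+6-5=34; pred: 4+1-1=4
Step 11: prey: 34+6-5=35; pred: 4+1-1=4
Step 12: prey: 35+7-5=37; pred: 4+1-1=4
Max prey = 37 at step 12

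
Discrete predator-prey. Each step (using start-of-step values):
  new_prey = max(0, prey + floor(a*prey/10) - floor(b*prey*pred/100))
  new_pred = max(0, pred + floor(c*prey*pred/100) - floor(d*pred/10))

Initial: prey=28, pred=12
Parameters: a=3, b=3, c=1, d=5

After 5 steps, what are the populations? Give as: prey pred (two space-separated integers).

Answer: 38 3

Derivation:
Step 1: prey: 28+8-10=26; pred: 12+3-6=9
Step 2: prey: 26+7-7=26; pred: 9+2-4=7
Step 3: prey: 26+7-5=28; pred: 7+1-3=5
Step 4: prey: 28+8-4=32; pred: 5+1-2=4
Step 5: prey: 32+9-3=38; pred: 4+1-2=3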